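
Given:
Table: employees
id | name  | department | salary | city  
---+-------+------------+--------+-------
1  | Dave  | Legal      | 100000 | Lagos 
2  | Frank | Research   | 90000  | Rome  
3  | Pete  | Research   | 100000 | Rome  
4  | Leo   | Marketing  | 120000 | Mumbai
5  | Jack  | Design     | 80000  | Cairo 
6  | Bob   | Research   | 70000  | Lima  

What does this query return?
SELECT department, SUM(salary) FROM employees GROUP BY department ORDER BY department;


Summing salary within each department:
  Design: 80000 = 80000
  Legal: 100000 = 100000
  Marketing: 120000 = 120000
  Research: 90000 + 100000 + 70000 = 260000


4 groups:
Design, 80000
Legal, 100000
Marketing, 120000
Research, 260000


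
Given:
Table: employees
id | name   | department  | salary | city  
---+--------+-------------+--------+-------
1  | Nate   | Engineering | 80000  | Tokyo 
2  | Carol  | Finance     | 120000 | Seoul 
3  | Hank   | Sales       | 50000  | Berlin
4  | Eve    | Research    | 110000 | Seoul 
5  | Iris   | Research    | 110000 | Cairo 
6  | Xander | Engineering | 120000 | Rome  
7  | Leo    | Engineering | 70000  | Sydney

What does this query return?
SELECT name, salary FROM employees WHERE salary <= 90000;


Filtering: salary <= 90000
Matching: 3 rows

3 rows:
Nate, 80000
Hank, 50000
Leo, 70000


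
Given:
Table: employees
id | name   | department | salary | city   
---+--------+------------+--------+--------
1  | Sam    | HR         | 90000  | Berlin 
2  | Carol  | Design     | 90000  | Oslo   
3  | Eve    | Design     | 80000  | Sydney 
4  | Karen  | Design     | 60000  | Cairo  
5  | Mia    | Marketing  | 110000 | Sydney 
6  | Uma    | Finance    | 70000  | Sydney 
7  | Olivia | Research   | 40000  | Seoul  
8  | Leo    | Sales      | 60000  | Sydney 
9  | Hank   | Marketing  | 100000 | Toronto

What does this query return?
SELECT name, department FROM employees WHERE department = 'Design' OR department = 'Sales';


Filtering: department = 'Design' OR 'Sales'
Matching: 4 rows

4 rows:
Carol, Design
Eve, Design
Karen, Design
Leo, Sales


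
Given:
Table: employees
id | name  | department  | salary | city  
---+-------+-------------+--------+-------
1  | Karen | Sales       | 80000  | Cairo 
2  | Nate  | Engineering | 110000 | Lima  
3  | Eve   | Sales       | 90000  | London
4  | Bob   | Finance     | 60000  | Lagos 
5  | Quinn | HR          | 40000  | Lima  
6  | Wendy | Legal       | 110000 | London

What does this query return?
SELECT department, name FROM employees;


Projecting columns: department, name

6 rows:
Sales, Karen
Engineering, Nate
Sales, Eve
Finance, Bob
HR, Quinn
Legal, Wendy


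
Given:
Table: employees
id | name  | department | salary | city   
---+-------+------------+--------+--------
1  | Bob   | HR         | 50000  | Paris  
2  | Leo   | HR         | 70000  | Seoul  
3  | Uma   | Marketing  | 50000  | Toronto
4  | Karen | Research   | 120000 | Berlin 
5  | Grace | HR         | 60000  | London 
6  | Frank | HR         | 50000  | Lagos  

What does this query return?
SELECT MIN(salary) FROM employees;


Salaries: 50000, 70000, 50000, 120000, 60000, 50000
MIN = 50000

50000


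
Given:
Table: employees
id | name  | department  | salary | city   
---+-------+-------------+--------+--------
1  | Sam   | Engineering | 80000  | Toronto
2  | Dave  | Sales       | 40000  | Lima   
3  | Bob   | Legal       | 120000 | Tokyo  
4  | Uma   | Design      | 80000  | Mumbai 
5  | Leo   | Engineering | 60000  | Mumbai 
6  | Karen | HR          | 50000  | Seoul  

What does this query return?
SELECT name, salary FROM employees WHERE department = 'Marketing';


Filtering: department = 'Marketing'
Matching rows: 0

Empty result set (0 rows)


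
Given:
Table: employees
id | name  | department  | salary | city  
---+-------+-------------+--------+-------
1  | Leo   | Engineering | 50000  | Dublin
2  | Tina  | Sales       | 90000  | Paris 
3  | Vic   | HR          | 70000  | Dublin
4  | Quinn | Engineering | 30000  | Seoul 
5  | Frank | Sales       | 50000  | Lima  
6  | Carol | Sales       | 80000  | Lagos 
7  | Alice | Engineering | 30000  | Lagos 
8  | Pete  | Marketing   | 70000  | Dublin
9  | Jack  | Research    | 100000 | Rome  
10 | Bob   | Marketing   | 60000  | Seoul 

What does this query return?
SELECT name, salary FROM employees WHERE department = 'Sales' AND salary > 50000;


Filtering: department = 'Sales' AND salary > 50000
Matching: 2 rows

2 rows:
Tina, 90000
Carol, 80000


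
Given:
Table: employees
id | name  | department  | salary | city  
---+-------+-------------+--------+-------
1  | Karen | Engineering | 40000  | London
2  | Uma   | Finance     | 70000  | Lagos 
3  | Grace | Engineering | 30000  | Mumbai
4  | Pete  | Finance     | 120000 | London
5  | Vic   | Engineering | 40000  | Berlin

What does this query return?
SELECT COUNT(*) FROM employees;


COUNT(*) counts all rows

5


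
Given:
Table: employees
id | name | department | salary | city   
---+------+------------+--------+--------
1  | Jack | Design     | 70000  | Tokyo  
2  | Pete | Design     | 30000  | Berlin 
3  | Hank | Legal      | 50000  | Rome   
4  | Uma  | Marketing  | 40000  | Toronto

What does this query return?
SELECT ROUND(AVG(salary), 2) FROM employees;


SUM(salary) = 190000
COUNT = 4
ROUND(AVG, 2) = ROUND(190000 / 4, 2) = 47500.0

47500.0


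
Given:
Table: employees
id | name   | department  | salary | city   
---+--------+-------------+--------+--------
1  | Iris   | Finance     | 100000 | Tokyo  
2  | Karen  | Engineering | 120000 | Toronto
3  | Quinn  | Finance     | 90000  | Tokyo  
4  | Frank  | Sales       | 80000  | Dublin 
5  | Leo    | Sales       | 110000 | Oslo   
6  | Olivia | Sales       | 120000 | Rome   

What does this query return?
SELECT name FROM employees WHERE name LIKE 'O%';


LIKE 'O%' matches names starting with 'O'
Matching: 1

1 rows:
Olivia


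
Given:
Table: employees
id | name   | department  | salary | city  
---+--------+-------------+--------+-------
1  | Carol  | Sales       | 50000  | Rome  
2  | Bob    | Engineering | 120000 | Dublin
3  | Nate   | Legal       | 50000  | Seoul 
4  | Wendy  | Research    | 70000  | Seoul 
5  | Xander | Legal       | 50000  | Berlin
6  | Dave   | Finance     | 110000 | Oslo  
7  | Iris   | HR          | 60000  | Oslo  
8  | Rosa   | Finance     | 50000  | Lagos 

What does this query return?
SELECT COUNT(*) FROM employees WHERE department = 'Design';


Counting rows where department = 'Design'


0


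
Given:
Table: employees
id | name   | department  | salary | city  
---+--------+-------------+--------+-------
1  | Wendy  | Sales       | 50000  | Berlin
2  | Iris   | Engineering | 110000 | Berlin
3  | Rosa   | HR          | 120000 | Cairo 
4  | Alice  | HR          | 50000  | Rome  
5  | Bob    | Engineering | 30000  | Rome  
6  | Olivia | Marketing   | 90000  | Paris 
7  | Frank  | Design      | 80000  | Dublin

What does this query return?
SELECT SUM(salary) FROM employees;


SUM(salary) = 50000 + 110000 + 120000 + 50000 + 30000 + 90000 + 80000 = 530000

530000


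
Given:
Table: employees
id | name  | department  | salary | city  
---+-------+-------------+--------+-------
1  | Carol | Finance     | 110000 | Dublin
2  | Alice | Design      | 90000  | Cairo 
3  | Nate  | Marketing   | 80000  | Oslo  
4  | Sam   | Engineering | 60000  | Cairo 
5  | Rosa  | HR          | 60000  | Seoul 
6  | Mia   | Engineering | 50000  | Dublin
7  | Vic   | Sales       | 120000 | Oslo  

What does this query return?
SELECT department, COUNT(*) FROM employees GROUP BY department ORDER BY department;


Assigning each row to its department group:
  Carol -> Finance
  Alice -> Design
  Nate -> Marketing
  Sam -> Engineering
  Rosa -> HR
  Mia -> Engineering
  Vic -> Sales


6 groups:
Design, 1
Engineering, 2
Finance, 1
HR, 1
Marketing, 1
Sales, 1


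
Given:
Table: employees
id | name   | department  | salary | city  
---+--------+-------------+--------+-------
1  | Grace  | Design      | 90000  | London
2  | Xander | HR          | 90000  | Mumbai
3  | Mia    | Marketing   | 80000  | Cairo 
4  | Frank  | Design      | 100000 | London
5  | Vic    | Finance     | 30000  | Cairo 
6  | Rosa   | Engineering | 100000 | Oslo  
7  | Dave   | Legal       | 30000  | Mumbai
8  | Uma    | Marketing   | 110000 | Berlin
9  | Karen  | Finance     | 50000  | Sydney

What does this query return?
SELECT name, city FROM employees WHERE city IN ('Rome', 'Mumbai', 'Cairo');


Filtering: city IN ('Rome', 'Mumbai', 'Cairo')
Matching: 4 rows

4 rows:
Xander, Mumbai
Mia, Cairo
Vic, Cairo
Dave, Mumbai


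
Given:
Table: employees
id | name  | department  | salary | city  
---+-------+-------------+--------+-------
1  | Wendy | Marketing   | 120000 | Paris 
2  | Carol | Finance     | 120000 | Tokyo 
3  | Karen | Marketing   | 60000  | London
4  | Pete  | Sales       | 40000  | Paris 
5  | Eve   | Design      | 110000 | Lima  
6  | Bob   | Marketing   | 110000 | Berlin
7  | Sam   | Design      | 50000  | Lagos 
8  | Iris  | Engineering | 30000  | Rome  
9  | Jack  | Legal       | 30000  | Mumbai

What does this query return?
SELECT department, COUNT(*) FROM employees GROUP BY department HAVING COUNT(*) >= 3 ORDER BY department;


Groups with count >= 3:
  Marketing: 3 -> PASS
  Design: 2 -> filtered out
  Engineering: 1 -> filtered out
  Finance: 1 -> filtered out
  Legal: 1 -> filtered out
  Sales: 1 -> filtered out


1 groups:
Marketing, 3


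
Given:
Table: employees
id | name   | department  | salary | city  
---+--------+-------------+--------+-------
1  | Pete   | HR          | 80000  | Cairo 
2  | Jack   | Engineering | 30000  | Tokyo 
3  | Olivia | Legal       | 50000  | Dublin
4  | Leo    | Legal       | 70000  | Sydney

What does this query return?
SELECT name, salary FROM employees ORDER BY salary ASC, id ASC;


Sorting by salary ASC, then id ASC for ties

4 rows:
Jack, 30000
Olivia, 50000
Leo, 70000
Pete, 80000


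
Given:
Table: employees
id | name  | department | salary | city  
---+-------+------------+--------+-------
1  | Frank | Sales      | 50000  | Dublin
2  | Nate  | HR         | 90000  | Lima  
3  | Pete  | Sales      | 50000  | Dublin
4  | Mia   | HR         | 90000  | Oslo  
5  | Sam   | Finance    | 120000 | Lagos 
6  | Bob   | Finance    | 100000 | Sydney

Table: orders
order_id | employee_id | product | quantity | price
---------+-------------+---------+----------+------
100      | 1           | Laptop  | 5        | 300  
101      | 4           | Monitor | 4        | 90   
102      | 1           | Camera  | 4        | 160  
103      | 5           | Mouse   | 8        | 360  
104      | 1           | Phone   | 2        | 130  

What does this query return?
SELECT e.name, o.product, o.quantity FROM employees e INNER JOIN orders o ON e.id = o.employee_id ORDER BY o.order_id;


Joining employees.id = orders.employee_id:
  employee Frank (id=1) -> order Laptop
  employee Mia (id=4) -> order Monitor
  employee Frank (id=1) -> order Camera
  employee Sam (id=5) -> order Mouse
  employee Frank (id=1) -> order Phone


5 rows:
Frank, Laptop, 5
Mia, Monitor, 4
Frank, Camera, 4
Sam, Mouse, 8
Frank, Phone, 2


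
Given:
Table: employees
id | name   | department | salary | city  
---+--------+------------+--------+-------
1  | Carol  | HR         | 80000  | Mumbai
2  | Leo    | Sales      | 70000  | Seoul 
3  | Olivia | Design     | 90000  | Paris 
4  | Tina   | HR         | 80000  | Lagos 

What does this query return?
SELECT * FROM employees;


SELECT * returns all 4 rows with all columns

4 rows:
1, Carol, HR, 80000, Mumbai
2, Leo, Sales, 70000, Seoul
3, Olivia, Design, 90000, Paris
4, Tina, HR, 80000, Lagos


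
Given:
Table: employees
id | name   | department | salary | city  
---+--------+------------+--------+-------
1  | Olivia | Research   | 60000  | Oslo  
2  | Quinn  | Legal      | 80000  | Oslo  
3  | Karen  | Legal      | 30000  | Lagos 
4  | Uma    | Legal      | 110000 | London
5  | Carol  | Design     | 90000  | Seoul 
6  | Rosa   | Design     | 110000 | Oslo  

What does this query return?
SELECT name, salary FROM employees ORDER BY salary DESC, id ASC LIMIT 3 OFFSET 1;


Sort by salary DESC (id ASC tiebreak), then skip 1 and take 3
Rows 2 through 4

3 rows:
Rosa, 110000
Carol, 90000
Quinn, 80000


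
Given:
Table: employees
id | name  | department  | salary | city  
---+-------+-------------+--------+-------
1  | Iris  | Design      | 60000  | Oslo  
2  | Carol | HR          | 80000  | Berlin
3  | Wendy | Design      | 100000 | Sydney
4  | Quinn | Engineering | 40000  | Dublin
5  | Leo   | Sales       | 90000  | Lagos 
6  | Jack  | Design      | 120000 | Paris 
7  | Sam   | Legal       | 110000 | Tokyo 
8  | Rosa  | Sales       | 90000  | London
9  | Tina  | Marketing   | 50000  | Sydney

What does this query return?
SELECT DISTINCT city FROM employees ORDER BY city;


All 'city' values (row order): Oslo, Berlin, Sydney, Dublin, Lagos, Paris, Tokyo, London, Sydney
Removing duplicates leaves 8 unique value(s).

8 values:
Berlin
Dublin
Lagos
London
Oslo
Paris
Sydney
Tokyo


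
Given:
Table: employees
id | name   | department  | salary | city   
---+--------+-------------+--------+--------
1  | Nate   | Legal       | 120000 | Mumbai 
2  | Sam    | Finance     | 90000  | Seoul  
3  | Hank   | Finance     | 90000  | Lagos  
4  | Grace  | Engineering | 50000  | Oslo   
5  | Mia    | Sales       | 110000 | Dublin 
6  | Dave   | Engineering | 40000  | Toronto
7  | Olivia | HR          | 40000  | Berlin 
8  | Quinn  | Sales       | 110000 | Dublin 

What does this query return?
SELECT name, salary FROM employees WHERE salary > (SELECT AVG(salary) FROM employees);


Subquery: AVG(salary) = 81250.0
Filtering: salary > 81250.0
  Nate (120000) -> MATCH
  Sam (90000) -> MATCH
  Hank (90000) -> MATCH
  Mia (110000) -> MATCH
  Quinn (110000) -> MATCH


5 rows:
Nate, 120000
Sam, 90000
Hank, 90000
Mia, 110000
Quinn, 110000


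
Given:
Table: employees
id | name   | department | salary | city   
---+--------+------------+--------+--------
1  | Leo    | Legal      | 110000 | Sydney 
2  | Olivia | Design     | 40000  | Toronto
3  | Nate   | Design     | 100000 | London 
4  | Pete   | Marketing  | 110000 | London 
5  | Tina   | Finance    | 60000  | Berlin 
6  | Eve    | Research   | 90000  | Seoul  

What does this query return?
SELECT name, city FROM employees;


Projecting columns: name, city

6 rows:
Leo, Sydney
Olivia, Toronto
Nate, London
Pete, London
Tina, Berlin
Eve, Seoul


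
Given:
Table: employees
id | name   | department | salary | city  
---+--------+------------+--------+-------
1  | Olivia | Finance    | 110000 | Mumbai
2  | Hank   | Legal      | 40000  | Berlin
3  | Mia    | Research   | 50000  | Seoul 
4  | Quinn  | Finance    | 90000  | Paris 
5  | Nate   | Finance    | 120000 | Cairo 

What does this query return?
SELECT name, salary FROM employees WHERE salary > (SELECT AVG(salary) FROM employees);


Subquery: AVG(salary) = 82000.0
Filtering: salary > 82000.0
  Olivia (110000) -> MATCH
  Quinn (90000) -> MATCH
  Nate (120000) -> MATCH


3 rows:
Olivia, 110000
Quinn, 90000
Nate, 120000


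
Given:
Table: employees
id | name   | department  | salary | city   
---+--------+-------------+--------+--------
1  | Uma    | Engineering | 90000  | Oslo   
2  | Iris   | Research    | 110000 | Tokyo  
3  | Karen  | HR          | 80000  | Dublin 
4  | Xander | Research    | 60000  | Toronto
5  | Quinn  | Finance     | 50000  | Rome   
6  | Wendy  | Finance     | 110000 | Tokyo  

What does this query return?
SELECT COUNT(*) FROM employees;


COUNT(*) counts all rows

6


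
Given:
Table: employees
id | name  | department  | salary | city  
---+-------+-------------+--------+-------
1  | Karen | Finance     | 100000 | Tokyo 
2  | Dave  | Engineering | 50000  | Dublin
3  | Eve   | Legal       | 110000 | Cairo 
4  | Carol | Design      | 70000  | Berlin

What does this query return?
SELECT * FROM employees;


SELECT * returns all 4 rows with all columns

4 rows:
1, Karen, Finance, 100000, Tokyo
2, Dave, Engineering, 50000, Dublin
3, Eve, Legal, 110000, Cairo
4, Carol, Design, 70000, Berlin


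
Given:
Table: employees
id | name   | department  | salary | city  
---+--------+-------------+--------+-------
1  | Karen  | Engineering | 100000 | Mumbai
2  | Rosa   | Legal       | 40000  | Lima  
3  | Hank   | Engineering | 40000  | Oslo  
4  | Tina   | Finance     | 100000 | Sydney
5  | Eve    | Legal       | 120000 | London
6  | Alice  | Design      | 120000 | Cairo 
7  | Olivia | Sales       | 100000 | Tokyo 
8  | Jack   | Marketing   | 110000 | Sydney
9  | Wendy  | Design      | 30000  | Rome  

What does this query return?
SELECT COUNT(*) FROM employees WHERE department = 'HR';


Counting rows where department = 'HR'


0


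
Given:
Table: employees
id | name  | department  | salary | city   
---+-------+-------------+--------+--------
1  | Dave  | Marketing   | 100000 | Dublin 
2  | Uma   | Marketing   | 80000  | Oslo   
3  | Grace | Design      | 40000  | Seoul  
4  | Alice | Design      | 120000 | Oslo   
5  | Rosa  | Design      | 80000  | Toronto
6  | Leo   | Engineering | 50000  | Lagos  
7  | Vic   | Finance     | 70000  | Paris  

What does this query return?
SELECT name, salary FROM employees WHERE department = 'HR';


Filtering: department = 'HR'
Matching rows: 0

Empty result set (0 rows)


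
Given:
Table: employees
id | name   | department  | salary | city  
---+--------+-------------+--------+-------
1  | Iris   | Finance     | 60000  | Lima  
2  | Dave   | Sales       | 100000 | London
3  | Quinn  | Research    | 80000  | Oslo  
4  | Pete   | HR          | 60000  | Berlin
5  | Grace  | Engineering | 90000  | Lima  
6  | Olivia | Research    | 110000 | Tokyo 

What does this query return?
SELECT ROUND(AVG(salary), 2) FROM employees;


SUM(salary) = 500000
COUNT = 6
ROUND(AVG, 2) = ROUND(500000 / 6, 2) = 83333.33

83333.33


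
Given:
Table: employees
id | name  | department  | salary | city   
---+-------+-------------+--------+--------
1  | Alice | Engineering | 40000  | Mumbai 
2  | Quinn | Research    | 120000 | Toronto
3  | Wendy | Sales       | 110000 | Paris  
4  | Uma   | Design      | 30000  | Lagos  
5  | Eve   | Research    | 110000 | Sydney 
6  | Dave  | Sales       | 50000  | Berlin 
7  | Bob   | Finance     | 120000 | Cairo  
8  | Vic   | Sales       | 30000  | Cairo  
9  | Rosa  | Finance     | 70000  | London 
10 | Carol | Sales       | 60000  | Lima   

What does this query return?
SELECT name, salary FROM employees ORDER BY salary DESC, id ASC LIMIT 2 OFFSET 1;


Sort by salary DESC (id ASC tiebreak), then skip 1 and take 2
Rows 2 through 3

2 rows:
Bob, 120000
Wendy, 110000


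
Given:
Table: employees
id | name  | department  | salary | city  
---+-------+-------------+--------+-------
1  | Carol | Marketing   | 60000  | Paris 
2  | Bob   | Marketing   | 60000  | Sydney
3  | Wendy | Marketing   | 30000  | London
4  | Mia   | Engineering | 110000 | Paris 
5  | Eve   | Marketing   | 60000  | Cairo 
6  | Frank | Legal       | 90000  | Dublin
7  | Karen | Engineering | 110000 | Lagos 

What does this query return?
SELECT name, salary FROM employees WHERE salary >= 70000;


Filtering: salary >= 70000
Matching: 3 rows

3 rows:
Mia, 110000
Frank, 90000
Karen, 110000


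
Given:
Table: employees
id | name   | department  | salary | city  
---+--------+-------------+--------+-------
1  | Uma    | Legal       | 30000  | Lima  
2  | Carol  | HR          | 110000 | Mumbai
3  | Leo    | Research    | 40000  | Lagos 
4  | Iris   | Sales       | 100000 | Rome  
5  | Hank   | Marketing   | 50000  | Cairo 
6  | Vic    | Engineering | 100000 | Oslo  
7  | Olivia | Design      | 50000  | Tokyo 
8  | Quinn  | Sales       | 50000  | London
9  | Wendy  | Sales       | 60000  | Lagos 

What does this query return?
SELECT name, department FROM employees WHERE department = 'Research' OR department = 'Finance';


Filtering: department = 'Research' OR 'Finance'
Matching: 1 rows

1 rows:
Leo, Research


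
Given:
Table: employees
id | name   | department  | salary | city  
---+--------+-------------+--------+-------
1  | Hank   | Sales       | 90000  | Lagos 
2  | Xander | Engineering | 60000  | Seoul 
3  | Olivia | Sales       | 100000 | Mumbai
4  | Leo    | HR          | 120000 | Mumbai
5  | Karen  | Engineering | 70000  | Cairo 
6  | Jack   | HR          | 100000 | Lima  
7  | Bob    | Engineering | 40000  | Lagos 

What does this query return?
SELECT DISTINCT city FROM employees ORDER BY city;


All 'city' values (row order): Lagos, Seoul, Mumbai, Mumbai, Cairo, Lima, Lagos
Removing duplicates leaves 5 unique value(s).

5 values:
Cairo
Lagos
Lima
Mumbai
Seoul


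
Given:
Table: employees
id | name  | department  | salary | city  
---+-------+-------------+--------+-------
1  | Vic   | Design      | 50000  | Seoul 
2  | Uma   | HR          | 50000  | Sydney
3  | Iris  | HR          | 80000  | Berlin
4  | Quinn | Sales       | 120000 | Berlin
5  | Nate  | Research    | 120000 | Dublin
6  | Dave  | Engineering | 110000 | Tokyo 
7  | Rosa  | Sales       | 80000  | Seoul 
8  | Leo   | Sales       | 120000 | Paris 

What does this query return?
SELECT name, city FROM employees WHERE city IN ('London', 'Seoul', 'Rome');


Filtering: city IN ('London', 'Seoul', 'Rome')
Matching: 2 rows

2 rows:
Vic, Seoul
Rosa, Seoul


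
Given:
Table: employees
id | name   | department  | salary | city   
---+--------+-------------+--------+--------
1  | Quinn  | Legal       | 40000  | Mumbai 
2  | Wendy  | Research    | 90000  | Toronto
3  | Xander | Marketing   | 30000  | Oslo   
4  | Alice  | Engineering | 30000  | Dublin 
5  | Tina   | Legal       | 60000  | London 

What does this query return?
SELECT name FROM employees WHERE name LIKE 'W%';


LIKE 'W%' matches names starting with 'W'
Matching: 1

1 rows:
Wendy


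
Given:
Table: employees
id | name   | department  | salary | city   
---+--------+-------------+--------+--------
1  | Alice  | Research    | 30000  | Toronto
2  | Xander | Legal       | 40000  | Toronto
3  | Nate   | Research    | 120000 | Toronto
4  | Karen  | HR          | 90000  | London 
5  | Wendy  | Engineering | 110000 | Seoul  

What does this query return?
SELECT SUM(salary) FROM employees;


SUM(salary) = 30000 + 40000 + 120000 + 90000 + 110000 = 390000

390000


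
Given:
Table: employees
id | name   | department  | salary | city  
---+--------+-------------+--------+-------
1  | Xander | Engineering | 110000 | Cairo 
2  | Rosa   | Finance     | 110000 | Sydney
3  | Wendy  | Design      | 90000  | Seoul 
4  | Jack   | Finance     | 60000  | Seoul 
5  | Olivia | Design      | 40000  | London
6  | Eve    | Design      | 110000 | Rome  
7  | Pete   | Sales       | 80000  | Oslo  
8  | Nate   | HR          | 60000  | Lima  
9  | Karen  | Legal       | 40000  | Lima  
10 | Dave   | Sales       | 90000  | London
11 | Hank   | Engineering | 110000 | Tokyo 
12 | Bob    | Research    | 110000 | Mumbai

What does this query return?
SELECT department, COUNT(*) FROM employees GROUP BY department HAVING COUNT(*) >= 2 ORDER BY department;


Groups with count >= 2:
  Design: 3 -> PASS
  Engineering: 2 -> PASS
  Finance: 2 -> PASS
  Sales: 2 -> PASS
  HR: 1 -> filtered out
  Legal: 1 -> filtered out
  Research: 1 -> filtered out


4 groups:
Design, 3
Engineering, 2
Finance, 2
Sales, 2


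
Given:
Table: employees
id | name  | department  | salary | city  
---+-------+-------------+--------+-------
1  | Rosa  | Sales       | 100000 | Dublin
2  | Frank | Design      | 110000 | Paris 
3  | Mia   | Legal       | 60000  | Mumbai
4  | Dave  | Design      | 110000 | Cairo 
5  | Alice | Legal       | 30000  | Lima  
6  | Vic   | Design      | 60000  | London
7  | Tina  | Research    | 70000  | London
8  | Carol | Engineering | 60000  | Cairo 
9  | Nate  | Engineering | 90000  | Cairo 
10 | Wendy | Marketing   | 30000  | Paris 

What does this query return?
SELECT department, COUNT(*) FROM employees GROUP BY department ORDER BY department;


Assigning each row to its department group:
  Rosa -> Sales
  Frank -> Design
  Mia -> Legal
  Dave -> Design
  Alice -> Legal
  Vic -> Design
  Tina -> Research
  Carol -> Engineering
  Nate -> Engineering
  Wendy -> Marketing


6 groups:
Design, 3
Engineering, 2
Legal, 2
Marketing, 1
Research, 1
Sales, 1


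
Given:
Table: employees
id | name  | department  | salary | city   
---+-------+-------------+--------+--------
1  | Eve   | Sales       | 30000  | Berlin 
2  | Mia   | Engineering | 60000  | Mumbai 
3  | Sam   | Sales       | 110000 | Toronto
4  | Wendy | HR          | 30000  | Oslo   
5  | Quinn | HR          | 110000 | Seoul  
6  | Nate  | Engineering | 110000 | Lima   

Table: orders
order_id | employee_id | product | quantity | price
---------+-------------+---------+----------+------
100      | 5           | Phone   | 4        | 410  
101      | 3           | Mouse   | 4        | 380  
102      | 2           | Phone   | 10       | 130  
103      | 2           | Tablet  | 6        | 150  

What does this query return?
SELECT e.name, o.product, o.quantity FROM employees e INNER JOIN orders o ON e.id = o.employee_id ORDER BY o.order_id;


Joining employees.id = orders.employee_id:
  employee Quinn (id=5) -> order Phone
  employee Sam (id=3) -> order Mouse
  employee Mia (id=2) -> order Phone
  employee Mia (id=2) -> order Tablet


4 rows:
Quinn, Phone, 4
Sam, Mouse, 4
Mia, Phone, 10
Mia, Tablet, 6


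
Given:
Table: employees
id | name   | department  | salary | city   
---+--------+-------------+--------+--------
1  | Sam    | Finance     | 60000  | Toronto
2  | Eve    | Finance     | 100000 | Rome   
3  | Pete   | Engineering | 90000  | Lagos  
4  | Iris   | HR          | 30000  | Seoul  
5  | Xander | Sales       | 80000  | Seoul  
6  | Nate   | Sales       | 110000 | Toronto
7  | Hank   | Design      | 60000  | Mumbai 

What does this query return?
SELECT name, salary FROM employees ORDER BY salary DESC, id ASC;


Sorting by salary DESC, then id ASC for ties

7 rows:
Nate, 110000
Eve, 100000
Pete, 90000
Xander, 80000
Sam, 60000
Hank, 60000
Iris, 30000


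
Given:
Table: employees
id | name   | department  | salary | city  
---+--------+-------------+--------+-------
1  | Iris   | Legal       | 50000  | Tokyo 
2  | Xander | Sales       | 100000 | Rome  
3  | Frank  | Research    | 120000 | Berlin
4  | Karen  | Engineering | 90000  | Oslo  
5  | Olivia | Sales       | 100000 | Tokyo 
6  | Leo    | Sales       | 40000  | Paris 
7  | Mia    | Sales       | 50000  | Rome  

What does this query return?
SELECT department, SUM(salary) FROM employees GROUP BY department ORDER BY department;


Summing salary within each department:
  Engineering: 90000 = 90000
  Legal: 50000 = 50000
  Research: 120000 = 120000
  Sales: 100000 + 100000 + 40000 + 50000 = 290000


4 groups:
Engineering, 90000
Legal, 50000
Research, 120000
Sales, 290000


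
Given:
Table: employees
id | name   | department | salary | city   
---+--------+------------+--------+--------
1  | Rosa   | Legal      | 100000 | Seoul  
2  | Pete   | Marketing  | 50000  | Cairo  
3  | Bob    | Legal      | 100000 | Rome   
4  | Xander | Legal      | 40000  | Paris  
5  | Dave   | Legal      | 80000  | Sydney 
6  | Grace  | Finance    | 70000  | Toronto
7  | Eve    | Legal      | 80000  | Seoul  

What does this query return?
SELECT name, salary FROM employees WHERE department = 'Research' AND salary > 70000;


Filtering: department = 'Research' AND salary > 70000
Matching: 0 rows

Empty result set (0 rows)


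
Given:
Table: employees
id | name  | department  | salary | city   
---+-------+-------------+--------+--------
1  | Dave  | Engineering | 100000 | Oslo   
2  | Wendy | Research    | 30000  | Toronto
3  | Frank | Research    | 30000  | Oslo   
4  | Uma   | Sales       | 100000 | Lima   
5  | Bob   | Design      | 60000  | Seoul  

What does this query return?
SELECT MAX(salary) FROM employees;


Salaries: 100000, 30000, 30000, 100000, 60000
MAX = 100000

100000


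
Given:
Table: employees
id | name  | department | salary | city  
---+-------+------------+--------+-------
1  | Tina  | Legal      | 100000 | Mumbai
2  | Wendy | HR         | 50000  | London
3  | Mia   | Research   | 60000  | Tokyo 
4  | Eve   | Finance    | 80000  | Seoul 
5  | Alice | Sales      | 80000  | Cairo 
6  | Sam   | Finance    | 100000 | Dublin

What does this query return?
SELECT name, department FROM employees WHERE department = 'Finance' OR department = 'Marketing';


Filtering: department = 'Finance' OR 'Marketing'
Matching: 2 rows

2 rows:
Eve, Finance
Sam, Finance


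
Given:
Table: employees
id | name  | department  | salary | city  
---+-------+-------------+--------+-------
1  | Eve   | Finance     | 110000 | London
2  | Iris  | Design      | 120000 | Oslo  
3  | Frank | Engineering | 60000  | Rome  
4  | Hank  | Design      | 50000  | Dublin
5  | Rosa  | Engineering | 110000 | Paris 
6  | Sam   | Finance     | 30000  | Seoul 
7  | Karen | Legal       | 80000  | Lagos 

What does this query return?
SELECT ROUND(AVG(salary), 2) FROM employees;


SUM(salary) = 560000
COUNT = 7
ROUND(AVG, 2) = ROUND(560000 / 7, 2) = 80000.0

80000.0


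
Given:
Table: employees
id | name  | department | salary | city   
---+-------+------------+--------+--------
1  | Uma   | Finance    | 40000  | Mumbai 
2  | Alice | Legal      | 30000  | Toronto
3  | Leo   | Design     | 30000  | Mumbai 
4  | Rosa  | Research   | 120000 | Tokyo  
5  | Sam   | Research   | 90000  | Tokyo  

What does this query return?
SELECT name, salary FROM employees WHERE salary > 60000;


Filtering: salary > 60000
Matching: 2 rows

2 rows:
Rosa, 120000
Sam, 90000


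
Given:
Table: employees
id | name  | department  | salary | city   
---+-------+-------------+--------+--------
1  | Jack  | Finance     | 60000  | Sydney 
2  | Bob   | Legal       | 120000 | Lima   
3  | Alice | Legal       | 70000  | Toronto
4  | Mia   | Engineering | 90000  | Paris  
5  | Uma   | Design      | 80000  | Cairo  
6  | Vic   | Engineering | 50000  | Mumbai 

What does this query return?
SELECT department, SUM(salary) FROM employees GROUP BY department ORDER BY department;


Summing salary within each department:
  Design: 80000 = 80000
  Engineering: 90000 + 50000 = 140000
  Finance: 60000 = 60000
  Legal: 120000 + 70000 = 190000


4 groups:
Design, 80000
Engineering, 140000
Finance, 60000
Legal, 190000


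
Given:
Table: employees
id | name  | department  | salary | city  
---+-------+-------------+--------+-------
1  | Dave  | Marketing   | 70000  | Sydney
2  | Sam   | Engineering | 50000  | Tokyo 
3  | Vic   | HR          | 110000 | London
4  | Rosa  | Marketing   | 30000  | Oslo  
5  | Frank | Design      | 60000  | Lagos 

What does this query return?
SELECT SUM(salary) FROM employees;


SUM(salary) = 70000 + 50000 + 110000 + 30000 + 60000 = 320000

320000


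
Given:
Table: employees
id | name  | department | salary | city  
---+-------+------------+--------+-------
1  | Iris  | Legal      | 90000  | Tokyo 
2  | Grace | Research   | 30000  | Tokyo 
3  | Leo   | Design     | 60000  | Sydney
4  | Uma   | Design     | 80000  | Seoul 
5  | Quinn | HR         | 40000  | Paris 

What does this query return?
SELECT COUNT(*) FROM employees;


COUNT(*) counts all rows

5


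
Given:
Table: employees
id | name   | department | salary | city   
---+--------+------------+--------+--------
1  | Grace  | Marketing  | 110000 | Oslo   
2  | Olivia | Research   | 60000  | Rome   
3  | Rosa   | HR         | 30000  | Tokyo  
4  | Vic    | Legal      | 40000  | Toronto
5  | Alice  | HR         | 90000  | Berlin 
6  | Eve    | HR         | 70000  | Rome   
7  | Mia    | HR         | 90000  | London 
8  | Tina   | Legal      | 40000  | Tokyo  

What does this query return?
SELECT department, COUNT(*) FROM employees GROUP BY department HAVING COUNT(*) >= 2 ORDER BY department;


Groups with count >= 2:
  HR: 4 -> PASS
  Legal: 2 -> PASS
  Marketing: 1 -> filtered out
  Research: 1 -> filtered out


2 groups:
HR, 4
Legal, 2


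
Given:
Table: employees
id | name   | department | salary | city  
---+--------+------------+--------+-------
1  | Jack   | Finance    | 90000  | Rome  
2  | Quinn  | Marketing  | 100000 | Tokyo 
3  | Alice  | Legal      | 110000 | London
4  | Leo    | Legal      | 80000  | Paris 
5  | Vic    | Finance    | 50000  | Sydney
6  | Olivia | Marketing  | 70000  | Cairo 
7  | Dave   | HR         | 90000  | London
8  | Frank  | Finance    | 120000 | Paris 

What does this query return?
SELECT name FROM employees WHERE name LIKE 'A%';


LIKE 'A%' matches names starting with 'A'
Matching: 1

1 rows:
Alice


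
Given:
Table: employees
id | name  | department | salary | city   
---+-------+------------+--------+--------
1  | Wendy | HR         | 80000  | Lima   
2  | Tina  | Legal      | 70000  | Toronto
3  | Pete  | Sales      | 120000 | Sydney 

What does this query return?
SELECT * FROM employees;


SELECT * returns all 3 rows with all columns

3 rows:
1, Wendy, HR, 80000, Lima
2, Tina, Legal, 70000, Toronto
3, Pete, Sales, 120000, Sydney


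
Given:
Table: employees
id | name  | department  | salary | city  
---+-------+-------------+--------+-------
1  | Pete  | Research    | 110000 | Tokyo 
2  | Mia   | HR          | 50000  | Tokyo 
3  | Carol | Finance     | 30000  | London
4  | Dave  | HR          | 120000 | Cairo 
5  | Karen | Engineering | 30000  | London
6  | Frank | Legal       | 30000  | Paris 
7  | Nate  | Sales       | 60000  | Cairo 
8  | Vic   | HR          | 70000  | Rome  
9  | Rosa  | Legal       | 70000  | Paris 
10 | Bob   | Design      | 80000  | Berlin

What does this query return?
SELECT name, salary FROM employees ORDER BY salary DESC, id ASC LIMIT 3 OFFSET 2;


Sort by salary DESC (id ASC tiebreak), then skip 2 and take 3
Rows 3 through 5

3 rows:
Bob, 80000
Vic, 70000
Rosa, 70000


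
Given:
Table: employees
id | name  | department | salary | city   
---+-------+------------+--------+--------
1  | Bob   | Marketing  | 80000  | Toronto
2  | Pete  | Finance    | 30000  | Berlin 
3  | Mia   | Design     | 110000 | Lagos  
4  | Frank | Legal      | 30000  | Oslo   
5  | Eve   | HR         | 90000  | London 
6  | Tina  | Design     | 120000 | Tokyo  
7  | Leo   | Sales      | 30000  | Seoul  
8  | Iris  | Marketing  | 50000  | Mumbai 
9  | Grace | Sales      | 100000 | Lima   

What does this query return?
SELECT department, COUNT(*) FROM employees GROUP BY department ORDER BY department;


Assigning each row to its department group:
  Bob -> Marketing
  Pete -> Finance
  Mia -> Design
  Frank -> Legal
  Eve -> HR
  Tina -> Design
  Leo -> Sales
  Iris -> Marketing
  Grace -> Sales


6 groups:
Design, 2
Finance, 1
HR, 1
Legal, 1
Marketing, 2
Sales, 2


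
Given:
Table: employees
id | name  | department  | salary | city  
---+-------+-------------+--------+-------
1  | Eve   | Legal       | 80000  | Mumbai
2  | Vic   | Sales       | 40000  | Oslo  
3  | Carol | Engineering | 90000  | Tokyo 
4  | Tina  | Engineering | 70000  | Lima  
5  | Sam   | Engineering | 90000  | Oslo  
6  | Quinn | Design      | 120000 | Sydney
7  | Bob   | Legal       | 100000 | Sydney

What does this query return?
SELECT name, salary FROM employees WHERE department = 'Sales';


Filtering: department = 'Sales'
Matching rows: 1

1 rows:
Vic, 40000


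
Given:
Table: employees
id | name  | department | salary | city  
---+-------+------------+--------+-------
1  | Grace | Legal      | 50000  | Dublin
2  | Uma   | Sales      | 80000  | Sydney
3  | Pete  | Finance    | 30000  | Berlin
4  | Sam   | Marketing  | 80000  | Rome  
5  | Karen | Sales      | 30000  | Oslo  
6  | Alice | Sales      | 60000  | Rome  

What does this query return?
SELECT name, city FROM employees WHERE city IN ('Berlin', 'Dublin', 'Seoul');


Filtering: city IN ('Berlin', 'Dublin', 'Seoul')
Matching: 2 rows

2 rows:
Grace, Dublin
Pete, Berlin


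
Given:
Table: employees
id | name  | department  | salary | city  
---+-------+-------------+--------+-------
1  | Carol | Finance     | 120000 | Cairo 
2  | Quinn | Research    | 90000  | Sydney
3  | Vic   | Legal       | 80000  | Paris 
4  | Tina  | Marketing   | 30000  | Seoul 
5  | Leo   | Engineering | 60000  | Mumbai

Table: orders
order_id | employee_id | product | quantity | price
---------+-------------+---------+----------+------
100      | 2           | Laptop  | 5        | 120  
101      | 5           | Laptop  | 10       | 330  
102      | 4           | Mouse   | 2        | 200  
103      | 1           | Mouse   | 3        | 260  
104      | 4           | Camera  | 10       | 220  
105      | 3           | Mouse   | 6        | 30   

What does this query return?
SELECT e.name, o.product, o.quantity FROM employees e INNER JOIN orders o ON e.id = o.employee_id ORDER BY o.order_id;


Joining employees.id = orders.employee_id:
  employee Quinn (id=2) -> order Laptop
  employee Leo (id=5) -> order Laptop
  employee Tina (id=4) -> order Mouse
  employee Carol (id=1) -> order Mouse
  employee Tina (id=4) -> order Camera
  employee Vic (id=3) -> order Mouse


6 rows:
Quinn, Laptop, 5
Leo, Laptop, 10
Tina, Mouse, 2
Carol, Mouse, 3
Tina, Camera, 10
Vic, Mouse, 6


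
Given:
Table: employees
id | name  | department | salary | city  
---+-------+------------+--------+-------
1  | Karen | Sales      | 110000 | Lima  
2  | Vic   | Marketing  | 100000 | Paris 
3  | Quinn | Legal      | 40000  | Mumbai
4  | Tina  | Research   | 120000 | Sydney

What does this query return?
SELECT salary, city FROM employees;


Projecting columns: salary, city

4 rows:
110000, Lima
100000, Paris
40000, Mumbai
120000, Sydney


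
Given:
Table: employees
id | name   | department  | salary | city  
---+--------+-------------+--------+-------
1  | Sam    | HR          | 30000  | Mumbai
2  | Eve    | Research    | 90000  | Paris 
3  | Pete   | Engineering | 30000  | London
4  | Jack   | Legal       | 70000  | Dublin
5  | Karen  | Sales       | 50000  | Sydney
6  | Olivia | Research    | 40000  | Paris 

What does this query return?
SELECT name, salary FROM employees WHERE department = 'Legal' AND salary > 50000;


Filtering: department = 'Legal' AND salary > 50000
Matching: 1 rows

1 rows:
Jack, 70000


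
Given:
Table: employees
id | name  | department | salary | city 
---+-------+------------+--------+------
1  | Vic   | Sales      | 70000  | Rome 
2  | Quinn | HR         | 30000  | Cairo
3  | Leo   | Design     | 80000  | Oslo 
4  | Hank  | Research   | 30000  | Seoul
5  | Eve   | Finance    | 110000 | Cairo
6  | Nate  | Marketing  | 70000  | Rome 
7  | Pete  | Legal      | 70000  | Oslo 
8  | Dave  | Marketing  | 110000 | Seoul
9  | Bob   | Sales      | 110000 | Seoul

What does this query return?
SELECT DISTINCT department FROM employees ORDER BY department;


All 'department' values (row order): Sales, HR, Design, Research, Finance, Marketing, Legal, Marketing, Sales
Removing duplicates leaves 7 unique value(s).

7 values:
Design
Finance
HR
Legal
Marketing
Research
Sales


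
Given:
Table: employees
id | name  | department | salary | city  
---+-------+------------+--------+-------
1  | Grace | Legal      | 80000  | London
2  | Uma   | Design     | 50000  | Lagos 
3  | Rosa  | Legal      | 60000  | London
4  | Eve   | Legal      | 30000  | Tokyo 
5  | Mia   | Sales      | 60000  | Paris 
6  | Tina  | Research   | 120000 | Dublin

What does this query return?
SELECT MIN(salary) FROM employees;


Salaries: 80000, 50000, 60000, 30000, 60000, 120000
MIN = 30000

30000


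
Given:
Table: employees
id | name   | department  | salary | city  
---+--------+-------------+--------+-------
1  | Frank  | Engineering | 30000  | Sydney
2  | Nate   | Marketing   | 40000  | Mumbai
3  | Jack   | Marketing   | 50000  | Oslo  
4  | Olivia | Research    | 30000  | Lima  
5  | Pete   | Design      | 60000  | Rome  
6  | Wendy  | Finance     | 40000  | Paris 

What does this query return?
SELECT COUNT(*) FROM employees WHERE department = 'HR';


Counting rows where department = 'HR'


0


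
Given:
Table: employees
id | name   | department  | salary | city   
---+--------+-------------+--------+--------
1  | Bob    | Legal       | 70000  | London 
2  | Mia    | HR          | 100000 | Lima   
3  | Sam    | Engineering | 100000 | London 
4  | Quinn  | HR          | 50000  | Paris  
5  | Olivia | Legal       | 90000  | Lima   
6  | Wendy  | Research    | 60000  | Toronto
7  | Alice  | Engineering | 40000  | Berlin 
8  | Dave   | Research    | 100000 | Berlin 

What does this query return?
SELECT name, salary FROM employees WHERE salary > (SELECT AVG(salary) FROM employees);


Subquery: AVG(salary) = 76250.0
Filtering: salary > 76250.0
  Mia (100000) -> MATCH
  Sam (100000) -> MATCH
  Olivia (90000) -> MATCH
  Dave (100000) -> MATCH


4 rows:
Mia, 100000
Sam, 100000
Olivia, 90000
Dave, 100000
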